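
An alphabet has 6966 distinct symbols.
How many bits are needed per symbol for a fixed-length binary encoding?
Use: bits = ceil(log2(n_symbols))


log2(6966) = 12.7661
Bracket: 2^12 = 4096 < 6966 <= 2^13 = 8192
So ceil(log2(6966)) = 13

bits = ceil(log2(6966)) = ceil(12.7661) = 13 bits


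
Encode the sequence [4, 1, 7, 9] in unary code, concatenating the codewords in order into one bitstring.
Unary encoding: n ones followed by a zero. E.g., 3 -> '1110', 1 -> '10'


Encode each number as n ones followed by a terminating 0:
  4 -> 11110 (5 bits)
  1 -> 10 (2 bits)
  7 -> 11111110 (8 bits)
  9 -> 1111111110 (10 bits)
Total length = 5 + 2 + 8 + 10 = 25 bits.

Unary([4, 1, 7, 9]) = 1111010111111101111111110 (25 bits)


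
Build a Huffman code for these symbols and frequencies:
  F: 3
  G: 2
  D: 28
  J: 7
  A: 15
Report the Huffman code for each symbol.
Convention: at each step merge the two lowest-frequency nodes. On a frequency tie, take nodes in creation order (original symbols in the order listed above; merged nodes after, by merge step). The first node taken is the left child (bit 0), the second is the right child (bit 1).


Huffman tree construction:
Step 1: Merge G(2) + F(3) = 5
Step 2: Merge (G+F)(5) + J(7) = 12
Step 3: Merge ((G+F)+J)(12) + A(15) = 27
Step 4: Merge (((G+F)+J)+A)(27) + D(28) = 55
Read each symbol's code off the tree from the root (left child = 0, right child = 1).

Codes:
  F: 0001 (length 4)
  G: 0000 (length 4)
  D: 1 (length 1)
  J: 001 (length 3)
  A: 01 (length 2)
Average code length: 99/55 = 1.8000 bits/symbol


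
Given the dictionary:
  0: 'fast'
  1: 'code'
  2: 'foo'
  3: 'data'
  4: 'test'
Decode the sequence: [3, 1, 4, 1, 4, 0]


Look up each index in the dictionary:
  3 -> 'data'
  1 -> 'code'
  4 -> 'test'
  1 -> 'code'
  4 -> 'test'
  0 -> 'fast'

Decoded: "data code test code test fast"


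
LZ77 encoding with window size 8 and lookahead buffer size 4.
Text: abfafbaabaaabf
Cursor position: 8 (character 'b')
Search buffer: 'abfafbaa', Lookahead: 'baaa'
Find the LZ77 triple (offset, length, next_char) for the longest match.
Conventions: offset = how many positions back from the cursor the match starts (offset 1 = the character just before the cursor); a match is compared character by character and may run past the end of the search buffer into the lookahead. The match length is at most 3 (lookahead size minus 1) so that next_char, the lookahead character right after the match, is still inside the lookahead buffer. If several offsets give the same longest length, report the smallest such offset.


Try each offset into the search buffer:
  offset=1 (pos 7, char 'a'): match length 0
  offset=2 (pos 6, char 'a'): match length 0
  offset=3 (pos 5, char 'b'): match length 3
  offset=4 (pos 4, char 'f'): match length 0
  offset=5 (pos 3, char 'a'): match length 0
  offset=6 (pos 2, char 'f'): match length 0
  offset=7 (pos 1, char 'b'): match length 1
  offset=8 (pos 0, char 'a'): match length 0
Longest match has length 3 at offset 3.
next_char = character at position 8 + 3 = 11 -> 'a'

Best match: offset=3, length=3 (matching 'baa' starting at position 5)
LZ77 triple: (3, 3, 'a')


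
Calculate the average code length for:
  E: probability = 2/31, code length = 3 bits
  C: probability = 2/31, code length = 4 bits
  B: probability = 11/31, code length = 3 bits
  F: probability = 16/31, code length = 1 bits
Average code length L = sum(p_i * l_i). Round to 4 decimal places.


Weighted contributions p_i * l_i:
  E: (2/31) * 3 = 6/31
  C: (2/31) * 4 = 8/31
  B: (11/31) * 3 = 33/31
  F: (16/31) * 1 = 16/31
Sum = (6 + 8 + 33 + 16)/31 = 63/31

L = 63/31 = 2.0323 bits/symbol


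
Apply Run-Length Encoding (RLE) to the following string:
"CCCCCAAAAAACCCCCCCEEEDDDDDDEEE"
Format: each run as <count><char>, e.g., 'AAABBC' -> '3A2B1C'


Scanning runs left to right:
  i=0: run of 'C' x 5 -> '5C'
  i=5: run of 'A' x 6 -> '6A'
  i=11: run of 'C' x 7 -> '7C'
  i=18: run of 'E' x 3 -> '3E'
  i=21: run of 'D' x 6 -> '6D'
  i=27: run of 'E' x 3 -> '3E'

RLE = 5C6A7C3E6D3E


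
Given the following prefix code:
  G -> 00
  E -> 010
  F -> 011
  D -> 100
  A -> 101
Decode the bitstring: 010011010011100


Decoding step by step:
Bits 010 -> E
Bits 011 -> F
Bits 010 -> E
Bits 011 -> F
Bits 100 -> D


Decoded message: EFEFD


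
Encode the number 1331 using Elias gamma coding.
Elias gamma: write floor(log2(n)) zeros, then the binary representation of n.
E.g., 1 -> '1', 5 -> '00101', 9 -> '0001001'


num_bits = floor(log2(1331)) + 1 = 11
leading_zeros = num_bits - 1 = 10
binary(1331) = 10100110011

Elias gamma(1331) = '0000000000' + '10100110011' = 000000000010100110011 (21 bits)


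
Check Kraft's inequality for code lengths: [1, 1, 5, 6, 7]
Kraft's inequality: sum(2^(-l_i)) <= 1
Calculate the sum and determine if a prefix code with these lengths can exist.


Sum = 2^(-1) + 2^(-1) + 2^(-5) + 2^(-6) + 2^(-7)
    = 0.5 + 0.5 + 0.03125 + 0.015625 + 0.0078125
    = 135/128 = 1.0546875
Since 1.0546875 > 1, Kraft's inequality is NOT satisfied.
A prefix code with these lengths CANNOT exist.

Kraft sum = 1.0546875. Not satisfied.


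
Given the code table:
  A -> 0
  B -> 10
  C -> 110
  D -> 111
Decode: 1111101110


Decoding:
111 -> D
110 -> C
111 -> D
0 -> A


Result: DCDA


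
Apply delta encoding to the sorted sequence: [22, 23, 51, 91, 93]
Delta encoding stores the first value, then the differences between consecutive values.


First value: 22
Deltas:
  23 - 22 = 1
  51 - 23 = 28
  91 - 51 = 40
  93 - 91 = 2


Delta encoded: [22, 1, 28, 40, 2]


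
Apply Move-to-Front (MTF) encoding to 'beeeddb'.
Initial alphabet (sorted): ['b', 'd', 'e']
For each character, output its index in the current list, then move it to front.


MTF encoding:
'b': index 0 in ['b', 'd', 'e'] -> ['b', 'd', 'e']
'e': index 2 in ['b', 'd', 'e'] -> ['e', 'b', 'd']
'e': index 0 in ['e', 'b', 'd'] -> ['e', 'b', 'd']
'e': index 0 in ['e', 'b', 'd'] -> ['e', 'b', 'd']
'd': index 2 in ['e', 'b', 'd'] -> ['d', 'e', 'b']
'd': index 0 in ['d', 'e', 'b'] -> ['d', 'e', 'b']
'b': index 2 in ['d', 'e', 'b'] -> ['b', 'd', 'e']


Output: [0, 2, 0, 0, 2, 0, 2]


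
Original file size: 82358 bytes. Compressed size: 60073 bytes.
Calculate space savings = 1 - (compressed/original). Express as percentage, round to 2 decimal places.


ratio = compressed/original = 60073/82358 = 0.729413
savings = 1 - ratio = 1 - 0.729413 = 0.270587
as a percentage: 0.270587 * 100 = 27.06%

Space savings = 1 - 60073/82358 = 27.06%


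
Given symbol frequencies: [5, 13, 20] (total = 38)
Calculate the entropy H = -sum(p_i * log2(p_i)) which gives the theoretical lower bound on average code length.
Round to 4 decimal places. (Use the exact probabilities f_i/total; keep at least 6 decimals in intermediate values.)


Per-symbol terms -p_i * log2(p_i) with p_i = f_i/38:
  p = 5/38 = 0.131579: log2(p) = -2.925999, -p*log2(p) = 0.385000
  p = 13/38 = 0.342105: log2(p) = -1.547488, -p*log2(p) = 0.529404
  p = 20/38 = 0.526316: log2(p) = -0.925999, -p*log2(p) = 0.487368
H = 0.385000 + 0.529404 + 0.487368 = 1.401772

H = 1.4018 bits/symbol


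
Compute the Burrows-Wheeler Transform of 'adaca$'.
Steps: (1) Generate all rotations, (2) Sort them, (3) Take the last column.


Rotations (sorted):
  0: $adaca -> last char: a
  1: a$adac -> last char: c
  2: aca$ad -> last char: d
  3: adaca$ -> last char: $
  4: ca$ada -> last char: a
  5: daca$a -> last char: a


BWT = acd$aa


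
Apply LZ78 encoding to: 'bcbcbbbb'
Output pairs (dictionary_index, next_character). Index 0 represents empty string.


LZ78 encoding steps:
Dictionary: {0: ''}
Step 1: w='' (idx 0), next='b' -> output (0, 'b'), add 'b' as idx 1
Step 2: w='' (idx 0), next='c' -> output (0, 'c'), add 'c' as idx 2
Step 3: w='b' (idx 1), next='c' -> output (1, 'c'), add 'bc' as idx 3
Step 4: w='b' (idx 1), next='b' -> output (1, 'b'), add 'bb' as idx 4
Step 5: w='bb' (idx 4), end of input -> output (4, '')


Encoded: [(0, 'b'), (0, 'c'), (1, 'c'), (1, 'b'), (4, '')]


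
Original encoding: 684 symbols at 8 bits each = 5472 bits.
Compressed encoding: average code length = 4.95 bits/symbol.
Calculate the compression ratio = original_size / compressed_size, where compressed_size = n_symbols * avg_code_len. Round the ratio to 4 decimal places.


original_size = n_symbols * orig_bits = 684 * 8 = 5472 bits
compressed_size = n_symbols * avg_code_len = 684 * 4.95 = 3385.8 bits
ratio = original_size / compressed_size = 5472 / 3385.8 = 1.6162

Compression ratio = 1.6162


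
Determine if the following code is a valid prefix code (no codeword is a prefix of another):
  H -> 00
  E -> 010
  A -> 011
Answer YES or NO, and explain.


Checking each pair (does one codeword prefix another?):
  H='00' vs E='010': no prefix
  H='00' vs A='011': no prefix
  E='010' vs H='00': no prefix
  E='010' vs A='011': no prefix
  A='011' vs H='00': no prefix
  A='011' vs E='010': no prefix
No violation found over all pairs.

YES -- this is a valid prefix code. No codeword is a prefix of any other codeword.


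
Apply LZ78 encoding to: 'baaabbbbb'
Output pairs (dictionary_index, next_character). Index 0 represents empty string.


LZ78 encoding steps:
Dictionary: {0: ''}
Step 1: w='' (idx 0), next='b' -> output (0, 'b'), add 'b' as idx 1
Step 2: w='' (idx 0), next='a' -> output (0, 'a'), add 'a' as idx 2
Step 3: w='a' (idx 2), next='a' -> output (2, 'a'), add 'aa' as idx 3
Step 4: w='b' (idx 1), next='b' -> output (1, 'b'), add 'bb' as idx 4
Step 5: w='bb' (idx 4), next='b' -> output (4, 'b'), add 'bbb' as idx 5


Encoded: [(0, 'b'), (0, 'a'), (2, 'a'), (1, 'b'), (4, 'b')]


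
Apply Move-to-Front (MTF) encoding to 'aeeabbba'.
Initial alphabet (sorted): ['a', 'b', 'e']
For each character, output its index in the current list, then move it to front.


MTF encoding:
'a': index 0 in ['a', 'b', 'e'] -> ['a', 'b', 'e']
'e': index 2 in ['a', 'b', 'e'] -> ['e', 'a', 'b']
'e': index 0 in ['e', 'a', 'b'] -> ['e', 'a', 'b']
'a': index 1 in ['e', 'a', 'b'] -> ['a', 'e', 'b']
'b': index 2 in ['a', 'e', 'b'] -> ['b', 'a', 'e']
'b': index 0 in ['b', 'a', 'e'] -> ['b', 'a', 'e']
'b': index 0 in ['b', 'a', 'e'] -> ['b', 'a', 'e']
'a': index 1 in ['b', 'a', 'e'] -> ['a', 'b', 'e']


Output: [0, 2, 0, 1, 2, 0, 0, 1]


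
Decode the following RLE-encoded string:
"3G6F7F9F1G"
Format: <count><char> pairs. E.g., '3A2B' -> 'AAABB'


Expanding each <count><char> pair:
  3G -> 'GGG'
  6F -> 'FFFFFF'
  7F -> 'FFFFFFF'
  9F -> 'FFFFFFFFF'
  1G -> 'G'

Decoded = GGGFFFFFFFFFFFFFFFFFFFFFFG


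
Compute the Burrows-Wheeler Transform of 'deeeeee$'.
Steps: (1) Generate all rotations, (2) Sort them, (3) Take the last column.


Rotations (sorted):
  0: $deeeeee -> last char: e
  1: deeeeee$ -> last char: $
  2: e$deeeee -> last char: e
  3: ee$deeee -> last char: e
  4: eee$deee -> last char: e
  5: eeee$dee -> last char: e
  6: eeeee$de -> last char: e
  7: eeeeee$d -> last char: d


BWT = e$eeeeed


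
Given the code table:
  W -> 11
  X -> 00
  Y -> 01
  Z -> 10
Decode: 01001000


Decoding:
01 -> Y
00 -> X
10 -> Z
00 -> X


Result: YXZX


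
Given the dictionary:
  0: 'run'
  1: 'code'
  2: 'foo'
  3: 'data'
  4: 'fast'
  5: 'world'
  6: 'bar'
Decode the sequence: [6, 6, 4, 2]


Look up each index in the dictionary:
  6 -> 'bar'
  6 -> 'bar'
  4 -> 'fast'
  2 -> 'foo'

Decoded: "bar bar fast foo"


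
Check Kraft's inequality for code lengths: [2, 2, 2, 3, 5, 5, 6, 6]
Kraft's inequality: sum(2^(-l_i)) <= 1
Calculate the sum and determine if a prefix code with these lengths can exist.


Sum = 2^(-2) + 2^(-2) + 2^(-2) + 2^(-3) + 2^(-5) + 2^(-5) + 2^(-6) + 2^(-6)
    = 0.25 + 0.25 + 0.25 + 0.125 + 0.03125 + 0.03125 + 0.015625 + 0.015625
    = 62/64 = 0.96875
Since 0.96875 <= 1, Kraft's inequality IS satisfied.
A prefix code with these lengths CAN exist.

Kraft sum = 0.96875. Satisfied.


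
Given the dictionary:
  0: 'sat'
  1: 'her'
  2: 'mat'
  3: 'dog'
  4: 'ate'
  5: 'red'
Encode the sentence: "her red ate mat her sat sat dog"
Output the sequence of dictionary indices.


Look up each word in the dictionary:
  'her' -> 1
  'red' -> 5
  'ate' -> 4
  'mat' -> 2
  'her' -> 1
  'sat' -> 0
  'sat' -> 0
  'dog' -> 3

Encoded: [1, 5, 4, 2, 1, 0, 0, 3]


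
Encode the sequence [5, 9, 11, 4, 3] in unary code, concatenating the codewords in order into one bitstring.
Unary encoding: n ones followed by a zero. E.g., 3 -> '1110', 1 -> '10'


Encode each number as n ones followed by a terminating 0:
  5 -> 111110 (6 bits)
  9 -> 1111111110 (10 bits)
  11 -> 111111111110 (12 bits)
  4 -> 11110 (5 bits)
  3 -> 1110 (4 bits)
Total length = 6 + 10 + 12 + 5 + 4 = 37 bits.

Unary([5, 9, 11, 4, 3]) = 1111101111111110111111111110111101110 (37 bits)


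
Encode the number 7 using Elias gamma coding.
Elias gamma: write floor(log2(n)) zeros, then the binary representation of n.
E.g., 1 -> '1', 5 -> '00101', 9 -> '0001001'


num_bits = floor(log2(7)) + 1 = 3
leading_zeros = num_bits - 1 = 2
binary(7) = 111

Elias gamma(7) = '00' + '111' = 00111 (5 bits)


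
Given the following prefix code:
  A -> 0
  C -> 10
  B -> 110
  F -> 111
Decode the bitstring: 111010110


Decoding step by step:
Bits 111 -> F
Bits 0 -> A
Bits 10 -> C
Bits 110 -> B


Decoded message: FACB


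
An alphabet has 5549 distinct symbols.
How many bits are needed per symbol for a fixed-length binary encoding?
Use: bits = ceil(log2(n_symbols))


log2(5549) = 12.438
Bracket: 2^12 = 4096 < 5549 <= 2^13 = 8192
So ceil(log2(5549)) = 13

bits = ceil(log2(5549)) = ceil(12.438) = 13 bits


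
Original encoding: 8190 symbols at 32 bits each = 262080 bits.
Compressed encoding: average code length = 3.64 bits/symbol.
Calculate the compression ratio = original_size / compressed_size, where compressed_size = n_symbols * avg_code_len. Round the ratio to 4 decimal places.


original_size = n_symbols * orig_bits = 8190 * 32 = 262080 bits
compressed_size = n_symbols * avg_code_len = 8190 * 3.64 = 29811.6 bits
ratio = original_size / compressed_size = 262080 / 29811.6 = 8.7912

Compression ratio = 8.7912


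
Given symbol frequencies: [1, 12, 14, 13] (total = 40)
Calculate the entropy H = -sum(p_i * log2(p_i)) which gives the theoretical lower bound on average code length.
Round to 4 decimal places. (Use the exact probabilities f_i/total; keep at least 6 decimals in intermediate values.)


Per-symbol terms -p_i * log2(p_i) with p_i = f_i/40:
  p = 1/40 = 0.025000: log2(p) = -5.321928, -p*log2(p) = 0.133048
  p = 12/40 = 0.300000: log2(p) = -1.736966, -p*log2(p) = 0.521090
  p = 14/40 = 0.350000: log2(p) = -1.514573, -p*log2(p) = 0.530101
  p = 13/40 = 0.325000: log2(p) = -1.621488, -p*log2(p) = 0.526984
H = 0.133048 + 0.521090 + 0.530101 + 0.526984 = 1.711223

H = 1.7112 bits/symbol


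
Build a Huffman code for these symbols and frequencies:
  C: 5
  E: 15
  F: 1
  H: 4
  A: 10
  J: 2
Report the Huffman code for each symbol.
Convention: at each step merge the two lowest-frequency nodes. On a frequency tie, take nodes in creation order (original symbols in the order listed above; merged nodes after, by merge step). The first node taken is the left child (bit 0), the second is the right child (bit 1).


Huffman tree construction:
Step 1: Merge F(1) + J(2) = 3
Step 2: Merge (F+J)(3) + H(4) = 7
Step 3: Merge C(5) + ((F+J)+H)(7) = 12
Step 4: Merge A(10) + (C+((F+J)+H))(12) = 22
Step 5: Merge E(15) + (A+(C+((F+J)+H)))(22) = 37
Read each symbol's code off the tree from the root (left child = 0, right child = 1).

Codes:
  C: 110 (length 3)
  E: 0 (length 1)
  F: 11100 (length 5)
  H: 1111 (length 4)
  A: 10 (length 2)
  J: 11101 (length 5)
Average code length: 81/37 = 2.1892 bits/symbol


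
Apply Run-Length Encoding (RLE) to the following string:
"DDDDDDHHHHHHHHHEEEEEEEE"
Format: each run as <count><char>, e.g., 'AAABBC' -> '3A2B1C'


Scanning runs left to right:
  i=0: run of 'D' x 6 -> '6D'
  i=6: run of 'H' x 9 -> '9H'
  i=15: run of 'E' x 8 -> '8E'

RLE = 6D9H8E


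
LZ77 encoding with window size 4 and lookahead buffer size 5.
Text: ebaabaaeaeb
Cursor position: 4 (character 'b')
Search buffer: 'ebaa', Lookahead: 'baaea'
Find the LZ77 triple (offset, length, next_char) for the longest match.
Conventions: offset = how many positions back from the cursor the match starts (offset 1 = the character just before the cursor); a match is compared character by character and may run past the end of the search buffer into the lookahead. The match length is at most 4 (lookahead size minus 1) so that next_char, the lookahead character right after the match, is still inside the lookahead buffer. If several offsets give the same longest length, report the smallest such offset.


Try each offset into the search buffer:
  offset=1 (pos 3, char 'a'): match length 0
  offset=2 (pos 2, char 'a'): match length 0
  offset=3 (pos 1, char 'b'): match length 3
  offset=4 (pos 0, char 'e'): match length 0
Longest match has length 3 at offset 3.
next_char = character at position 4 + 3 = 7 -> 'e'

Best match: offset=3, length=3 (matching 'baa' starting at position 1)
LZ77 triple: (3, 3, 'e')


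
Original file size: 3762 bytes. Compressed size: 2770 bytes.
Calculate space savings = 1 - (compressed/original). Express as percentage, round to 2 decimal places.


ratio = compressed/original = 2770/3762 = 0.73631
savings = 1 - ratio = 1 - 0.73631 = 0.26369
as a percentage: 0.26369 * 100 = 26.37%

Space savings = 1 - 2770/3762 = 26.37%


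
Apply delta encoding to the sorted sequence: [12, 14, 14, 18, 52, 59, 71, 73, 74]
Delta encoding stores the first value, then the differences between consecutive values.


First value: 12
Deltas:
  14 - 12 = 2
  14 - 14 = 0
  18 - 14 = 4
  52 - 18 = 34
  59 - 52 = 7
  71 - 59 = 12
  73 - 71 = 2
  74 - 73 = 1


Delta encoded: [12, 2, 0, 4, 34, 7, 12, 2, 1]


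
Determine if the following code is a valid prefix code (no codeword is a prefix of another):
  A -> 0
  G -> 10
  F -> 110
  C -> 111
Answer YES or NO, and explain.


Checking each pair (does one codeword prefix another?):
  A='0' vs G='10': no prefix
  A='0' vs F='110': no prefix
  A='0' vs C='111': no prefix
  G='10' vs A='0': no prefix
  G='10' vs F='110': no prefix
  G='10' vs C='111': no prefix
  F='110' vs A='0': no prefix
  F='110' vs G='10': no prefix
  F='110' vs C='111': no prefix
  C='111' vs A='0': no prefix
  C='111' vs G='10': no prefix
  C='111' vs F='110': no prefix
No violation found over all pairs.

YES -- this is a valid prefix code. No codeword is a prefix of any other codeword.


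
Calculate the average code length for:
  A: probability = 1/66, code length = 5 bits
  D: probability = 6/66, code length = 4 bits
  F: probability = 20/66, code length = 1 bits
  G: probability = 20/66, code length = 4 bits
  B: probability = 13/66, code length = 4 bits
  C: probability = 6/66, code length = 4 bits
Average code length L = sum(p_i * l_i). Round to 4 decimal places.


Weighted contributions p_i * l_i:
  A: (1/66) * 5 = 5/66
  D: (6/66) * 4 = 24/66
  F: (20/66) * 1 = 20/66
  G: (20/66) * 4 = 80/66
  B: (13/66) * 4 = 52/66
  C: (6/66) * 4 = 24/66
Sum = (5 + 24 + 20 + 80 + 52 + 24)/66 = 205/66

L = 205/66 = 3.1061 bits/symbol


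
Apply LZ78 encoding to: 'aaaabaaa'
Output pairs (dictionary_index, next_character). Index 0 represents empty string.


LZ78 encoding steps:
Dictionary: {0: ''}
Step 1: w='' (idx 0), next='a' -> output (0, 'a'), add 'a' as idx 1
Step 2: w='a' (idx 1), next='a' -> output (1, 'a'), add 'aa' as idx 2
Step 3: w='a' (idx 1), next='b' -> output (1, 'b'), add 'ab' as idx 3
Step 4: w='aa' (idx 2), next='a' -> output (2, 'a'), add 'aaa' as idx 4


Encoded: [(0, 'a'), (1, 'a'), (1, 'b'), (2, 'a')]


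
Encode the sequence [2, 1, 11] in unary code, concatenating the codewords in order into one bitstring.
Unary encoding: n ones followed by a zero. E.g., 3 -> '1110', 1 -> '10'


Encode each number as n ones followed by a terminating 0:
  2 -> 110 (3 bits)
  1 -> 10 (2 bits)
  11 -> 111111111110 (12 bits)
Total length = 3 + 2 + 12 = 17 bits.

Unary([2, 1, 11]) = 11010111111111110 (17 bits)


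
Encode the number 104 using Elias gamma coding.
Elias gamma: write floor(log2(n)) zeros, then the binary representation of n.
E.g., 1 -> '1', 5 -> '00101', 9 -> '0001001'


num_bits = floor(log2(104)) + 1 = 7
leading_zeros = num_bits - 1 = 6
binary(104) = 1101000

Elias gamma(104) = '000000' + '1101000' = 0000001101000 (13 bits)


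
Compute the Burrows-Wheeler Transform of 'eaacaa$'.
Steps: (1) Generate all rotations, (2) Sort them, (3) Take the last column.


Rotations (sorted):
  0: $eaacaa -> last char: a
  1: a$eaaca -> last char: a
  2: aa$eaac -> last char: c
  3: aacaa$e -> last char: e
  4: acaa$ea -> last char: a
  5: caa$eaa -> last char: a
  6: eaacaa$ -> last char: $


BWT = aaceaa$


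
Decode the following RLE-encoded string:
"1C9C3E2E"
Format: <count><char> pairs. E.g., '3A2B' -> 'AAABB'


Expanding each <count><char> pair:
  1C -> 'C'
  9C -> 'CCCCCCCCC'
  3E -> 'EEE'
  2E -> 'EE'

Decoded = CCCCCCCCCCEEEEE


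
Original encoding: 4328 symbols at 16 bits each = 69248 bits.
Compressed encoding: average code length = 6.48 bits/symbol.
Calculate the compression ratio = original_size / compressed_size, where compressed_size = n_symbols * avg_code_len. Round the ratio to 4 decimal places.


original_size = n_symbols * orig_bits = 4328 * 16 = 69248 bits
compressed_size = n_symbols * avg_code_len = 4328 * 6.48 = 28045.44 bits
ratio = original_size / compressed_size = 69248 / 28045.44 = 2.4691

Compression ratio = 2.4691


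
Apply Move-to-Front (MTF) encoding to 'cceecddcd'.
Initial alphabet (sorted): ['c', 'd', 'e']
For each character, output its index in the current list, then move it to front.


MTF encoding:
'c': index 0 in ['c', 'd', 'e'] -> ['c', 'd', 'e']
'c': index 0 in ['c', 'd', 'e'] -> ['c', 'd', 'e']
'e': index 2 in ['c', 'd', 'e'] -> ['e', 'c', 'd']
'e': index 0 in ['e', 'c', 'd'] -> ['e', 'c', 'd']
'c': index 1 in ['e', 'c', 'd'] -> ['c', 'e', 'd']
'd': index 2 in ['c', 'e', 'd'] -> ['d', 'c', 'e']
'd': index 0 in ['d', 'c', 'e'] -> ['d', 'c', 'e']
'c': index 1 in ['d', 'c', 'e'] -> ['c', 'd', 'e']
'd': index 1 in ['c', 'd', 'e'] -> ['d', 'c', 'e']


Output: [0, 0, 2, 0, 1, 2, 0, 1, 1]


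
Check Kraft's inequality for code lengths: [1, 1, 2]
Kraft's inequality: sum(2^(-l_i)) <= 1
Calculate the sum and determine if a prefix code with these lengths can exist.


Sum = 2^(-1) + 2^(-1) + 2^(-2)
    = 0.5 + 0.5 + 0.25
    = 5/4 = 1.25
Since 1.25 > 1, Kraft's inequality is NOT satisfied.
A prefix code with these lengths CANNOT exist.

Kraft sum = 1.25. Not satisfied.


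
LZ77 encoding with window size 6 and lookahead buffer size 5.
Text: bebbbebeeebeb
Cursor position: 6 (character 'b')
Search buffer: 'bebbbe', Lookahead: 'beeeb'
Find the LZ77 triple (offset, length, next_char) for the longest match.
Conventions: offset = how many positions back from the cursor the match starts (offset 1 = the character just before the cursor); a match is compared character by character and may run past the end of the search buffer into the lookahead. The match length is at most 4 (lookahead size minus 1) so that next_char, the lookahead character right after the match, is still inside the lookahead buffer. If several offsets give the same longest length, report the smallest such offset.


Try each offset into the search buffer:
  offset=1 (pos 5, char 'e'): match length 0
  offset=2 (pos 4, char 'b'): match length 2
  offset=3 (pos 3, char 'b'): match length 1
  offset=4 (pos 2, char 'b'): match length 1
  offset=5 (pos 1, char 'e'): match length 0
  offset=6 (pos 0, char 'b'): match length 2
Longest match has length 2, found at offsets 2, 6; take the smallest, offset 2.
next_char = character at position 6 + 2 = 8 -> 'e'

Best match: offset=2, length=2 (matching 'be' starting at position 4)
LZ77 triple: (2, 2, 'e')


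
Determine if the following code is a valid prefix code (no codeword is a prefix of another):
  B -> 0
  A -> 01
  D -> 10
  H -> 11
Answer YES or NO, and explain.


Checking each pair (does one codeword prefix another?):
  B='0' vs A='01': prefix -- VIOLATION

NO -- this is NOT a valid prefix code. B (0) is a prefix of A (01).


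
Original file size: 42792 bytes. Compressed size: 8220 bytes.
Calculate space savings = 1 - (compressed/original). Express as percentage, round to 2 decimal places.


ratio = compressed/original = 8220/42792 = 0.192092
savings = 1 - ratio = 1 - 0.192092 = 0.807908
as a percentage: 0.807908 * 100 = 80.79%

Space savings = 1 - 8220/42792 = 80.79%


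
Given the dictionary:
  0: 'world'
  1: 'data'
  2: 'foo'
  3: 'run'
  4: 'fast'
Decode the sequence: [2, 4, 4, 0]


Look up each index in the dictionary:
  2 -> 'foo'
  4 -> 'fast'
  4 -> 'fast'
  0 -> 'world'

Decoded: "foo fast fast world"


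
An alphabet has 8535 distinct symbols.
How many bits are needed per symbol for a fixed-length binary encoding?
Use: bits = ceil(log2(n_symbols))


log2(8535) = 13.0592
Bracket: 2^13 = 8192 < 8535 <= 2^14 = 16384
So ceil(log2(8535)) = 14

bits = ceil(log2(8535)) = ceil(13.0592) = 14 bits


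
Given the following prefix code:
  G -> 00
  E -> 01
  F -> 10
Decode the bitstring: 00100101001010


Decoding step by step:
Bits 00 -> G
Bits 10 -> F
Bits 01 -> E
Bits 01 -> E
Bits 00 -> G
Bits 10 -> F
Bits 10 -> F


Decoded message: GFEEGFF


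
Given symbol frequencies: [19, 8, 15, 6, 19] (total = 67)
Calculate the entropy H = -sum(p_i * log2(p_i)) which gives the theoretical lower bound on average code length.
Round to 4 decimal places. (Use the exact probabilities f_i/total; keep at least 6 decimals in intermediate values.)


Per-symbol terms -p_i * log2(p_i) with p_i = f_i/67:
  p = 19/67 = 0.283582: log2(p) = -1.818162, -p*log2(p) = 0.515598
  p = 8/67 = 0.119403: log2(p) = -3.066089, -p*log2(p) = 0.366100
  p = 15/67 = 0.223881: log2(p) = -2.159199, -p*log2(p) = 0.483403
  p = 6/67 = 0.089552: log2(p) = -3.481127, -p*log2(p) = 0.311743
  p = 19/67 = 0.283582: log2(p) = -1.818162, -p*log2(p) = 0.515598
H = 0.515598 + 0.366100 + 0.483403 + 0.311743 + 0.515598 = 2.192442

H = 2.1924 bits/symbol


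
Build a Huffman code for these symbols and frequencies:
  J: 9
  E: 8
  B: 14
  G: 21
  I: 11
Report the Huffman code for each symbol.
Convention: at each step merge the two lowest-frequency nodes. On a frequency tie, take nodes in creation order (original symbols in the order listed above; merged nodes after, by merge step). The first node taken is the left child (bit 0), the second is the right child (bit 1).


Huffman tree construction:
Step 1: Merge E(8) + J(9) = 17
Step 2: Merge I(11) + B(14) = 25
Step 3: Merge (E+J)(17) + G(21) = 38
Step 4: Merge (I+B)(25) + ((E+J)+G)(38) = 63
Read each symbol's code off the tree from the root (left child = 0, right child = 1).

Codes:
  J: 101 (length 3)
  E: 100 (length 3)
  B: 01 (length 2)
  G: 11 (length 2)
  I: 00 (length 2)
Average code length: 143/63 = 2.2698 bits/symbol


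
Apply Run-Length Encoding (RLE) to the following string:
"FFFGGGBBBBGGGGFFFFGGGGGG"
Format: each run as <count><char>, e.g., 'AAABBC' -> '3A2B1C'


Scanning runs left to right:
  i=0: run of 'F' x 3 -> '3F'
  i=3: run of 'G' x 3 -> '3G'
  i=6: run of 'B' x 4 -> '4B'
  i=10: run of 'G' x 4 -> '4G'
  i=14: run of 'F' x 4 -> '4F'
  i=18: run of 'G' x 6 -> '6G'

RLE = 3F3G4B4G4F6G


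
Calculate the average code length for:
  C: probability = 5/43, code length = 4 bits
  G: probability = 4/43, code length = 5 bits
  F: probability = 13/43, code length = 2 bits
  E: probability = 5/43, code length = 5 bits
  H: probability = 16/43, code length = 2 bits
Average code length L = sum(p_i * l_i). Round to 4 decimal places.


Weighted contributions p_i * l_i:
  C: (5/43) * 4 = 20/43
  G: (4/43) * 5 = 20/43
  F: (13/43) * 2 = 26/43
  E: (5/43) * 5 = 25/43
  H: (16/43) * 2 = 32/43
Sum = (20 + 20 + 26 + 25 + 32)/43 = 123/43

L = 123/43 = 2.8605 bits/symbol


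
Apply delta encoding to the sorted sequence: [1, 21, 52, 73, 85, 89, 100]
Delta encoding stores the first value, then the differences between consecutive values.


First value: 1
Deltas:
  21 - 1 = 20
  52 - 21 = 31
  73 - 52 = 21
  85 - 73 = 12
  89 - 85 = 4
  100 - 89 = 11


Delta encoded: [1, 20, 31, 21, 12, 4, 11]


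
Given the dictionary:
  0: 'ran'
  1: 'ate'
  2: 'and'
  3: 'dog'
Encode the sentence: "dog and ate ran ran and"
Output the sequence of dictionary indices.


Look up each word in the dictionary:
  'dog' -> 3
  'and' -> 2
  'ate' -> 1
  'ran' -> 0
  'ran' -> 0
  'and' -> 2

Encoded: [3, 2, 1, 0, 0, 2]


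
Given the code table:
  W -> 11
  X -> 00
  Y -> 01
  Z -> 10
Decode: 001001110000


Decoding:
00 -> X
10 -> Z
01 -> Y
11 -> W
00 -> X
00 -> X


Result: XZYWXX


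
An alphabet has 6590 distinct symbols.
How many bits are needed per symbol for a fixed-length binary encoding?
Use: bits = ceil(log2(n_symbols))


log2(6590) = 12.6861
Bracket: 2^12 = 4096 < 6590 <= 2^13 = 8192
So ceil(log2(6590)) = 13

bits = ceil(log2(6590)) = ceil(12.6861) = 13 bits


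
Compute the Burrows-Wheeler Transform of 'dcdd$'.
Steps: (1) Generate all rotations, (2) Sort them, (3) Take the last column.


Rotations (sorted):
  0: $dcdd -> last char: d
  1: cdd$d -> last char: d
  2: d$dcd -> last char: d
  3: dcdd$ -> last char: $
  4: dd$dc -> last char: c


BWT = ddd$c


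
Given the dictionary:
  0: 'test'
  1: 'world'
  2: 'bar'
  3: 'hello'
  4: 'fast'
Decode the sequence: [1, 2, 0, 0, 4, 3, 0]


Look up each index in the dictionary:
  1 -> 'world'
  2 -> 'bar'
  0 -> 'test'
  0 -> 'test'
  4 -> 'fast'
  3 -> 'hello'
  0 -> 'test'

Decoded: "world bar test test fast hello test"


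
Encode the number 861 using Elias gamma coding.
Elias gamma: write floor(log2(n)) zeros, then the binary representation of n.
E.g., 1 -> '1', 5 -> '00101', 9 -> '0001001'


num_bits = floor(log2(861)) + 1 = 10
leading_zeros = num_bits - 1 = 9
binary(861) = 1101011101

Elias gamma(861) = '000000000' + '1101011101' = 0000000001101011101 (19 bits)


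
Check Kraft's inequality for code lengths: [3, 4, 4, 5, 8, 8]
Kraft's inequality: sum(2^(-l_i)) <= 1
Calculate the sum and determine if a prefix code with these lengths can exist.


Sum = 2^(-3) + 2^(-4) + 2^(-4) + 2^(-5) + 2^(-8) + 2^(-8)
    = 0.125 + 0.0625 + 0.0625 + 0.03125 + 0.00390625 + 0.00390625
    = 74/256 = 0.2890625
Since 0.2890625 <= 1, Kraft's inequality IS satisfied.
A prefix code with these lengths CAN exist.

Kraft sum = 0.2890625. Satisfied.


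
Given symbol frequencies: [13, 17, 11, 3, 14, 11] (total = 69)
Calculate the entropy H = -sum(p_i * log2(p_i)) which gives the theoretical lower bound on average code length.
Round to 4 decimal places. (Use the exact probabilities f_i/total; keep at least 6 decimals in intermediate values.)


Per-symbol terms -p_i * log2(p_i) with p_i = f_i/69:
  p = 13/69 = 0.188406: log2(p) = -2.408085, -p*log2(p) = 0.453697
  p = 17/69 = 0.246377: log2(p) = -2.021062, -p*log2(p) = 0.497943
  p = 11/69 = 0.159420: log2(p) = -2.649093, -p*log2(p) = 0.422319
  p = 3/69 = 0.043478: log2(p) = -4.523562, -p*log2(p) = 0.196677
  p = 14/69 = 0.202899: log2(p) = -2.301170, -p*log2(p) = 0.466904
  p = 11/69 = 0.159420: log2(p) = -2.649093, -p*log2(p) = 0.422319
H = 0.453697 + 0.497943 + 0.422319 + 0.196677 + 0.466904 + 0.422319 = 2.459859

H = 2.4599 bits/symbol


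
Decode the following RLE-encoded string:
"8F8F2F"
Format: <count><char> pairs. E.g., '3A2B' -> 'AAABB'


Expanding each <count><char> pair:
  8F -> 'FFFFFFFF'
  8F -> 'FFFFFFFF'
  2F -> 'FF'

Decoded = FFFFFFFFFFFFFFFFFF


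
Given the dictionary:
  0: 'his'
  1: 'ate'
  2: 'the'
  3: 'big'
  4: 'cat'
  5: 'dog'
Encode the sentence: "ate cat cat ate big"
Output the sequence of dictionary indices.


Look up each word in the dictionary:
  'ate' -> 1
  'cat' -> 4
  'cat' -> 4
  'ate' -> 1
  'big' -> 3

Encoded: [1, 4, 4, 1, 3]


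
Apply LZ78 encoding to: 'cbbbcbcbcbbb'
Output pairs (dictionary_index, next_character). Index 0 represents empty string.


LZ78 encoding steps:
Dictionary: {0: ''}
Step 1: w='' (idx 0), next='c' -> output (0, 'c'), add 'c' as idx 1
Step 2: w='' (idx 0), next='b' -> output (0, 'b'), add 'b' as idx 2
Step 3: w='b' (idx 2), next='b' -> output (2, 'b'), add 'bb' as idx 3
Step 4: w='c' (idx 1), next='b' -> output (1, 'b'), add 'cb' as idx 4
Step 5: w='cb' (idx 4), next='c' -> output (4, 'c'), add 'cbc' as idx 5
Step 6: w='bb' (idx 3), next='b' -> output (3, 'b'), add 'bbb' as idx 6


Encoded: [(0, 'c'), (0, 'b'), (2, 'b'), (1, 'b'), (4, 'c'), (3, 'b')]


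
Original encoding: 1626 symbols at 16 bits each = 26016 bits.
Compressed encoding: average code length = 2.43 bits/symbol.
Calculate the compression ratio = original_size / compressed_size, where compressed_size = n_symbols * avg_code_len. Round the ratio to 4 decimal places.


original_size = n_symbols * orig_bits = 1626 * 16 = 26016 bits
compressed_size = n_symbols * avg_code_len = 1626 * 2.43 = 3951.18 bits
ratio = original_size / compressed_size = 26016 / 3951.18 = 6.5844

Compression ratio = 6.5844


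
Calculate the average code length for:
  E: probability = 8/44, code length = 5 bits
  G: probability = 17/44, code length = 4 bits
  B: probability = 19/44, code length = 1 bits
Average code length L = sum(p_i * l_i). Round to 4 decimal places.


Weighted contributions p_i * l_i:
  E: (8/44) * 5 = 40/44
  G: (17/44) * 4 = 68/44
  B: (19/44) * 1 = 19/44
Sum = (40 + 68 + 19)/44 = 127/44

L = 127/44 = 2.8864 bits/symbol


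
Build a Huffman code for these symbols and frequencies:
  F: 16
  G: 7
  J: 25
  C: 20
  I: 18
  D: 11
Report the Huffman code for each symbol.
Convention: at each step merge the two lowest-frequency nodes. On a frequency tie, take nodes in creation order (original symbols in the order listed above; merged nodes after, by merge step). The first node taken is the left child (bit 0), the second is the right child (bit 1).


Huffman tree construction:
Step 1: Merge G(7) + D(11) = 18
Step 2: Merge F(16) + I(18) = 34
Step 3: Merge (G+D)(18) + C(20) = 38
Step 4: Merge J(25) + (F+I)(34) = 59
Step 5: Merge ((G+D)+C)(38) + (J+(F+I))(59) = 97
Read each symbol's code off the tree from the root (left child = 0, right child = 1).

Codes:
  F: 110 (length 3)
  G: 000 (length 3)
  J: 10 (length 2)
  C: 01 (length 2)
  I: 111 (length 3)
  D: 001 (length 3)
Average code length: 246/97 = 2.5361 bits/symbol


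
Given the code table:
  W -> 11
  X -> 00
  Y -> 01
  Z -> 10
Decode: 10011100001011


Decoding:
10 -> Z
01 -> Y
11 -> W
00 -> X
00 -> X
10 -> Z
11 -> W


Result: ZYWXXZW


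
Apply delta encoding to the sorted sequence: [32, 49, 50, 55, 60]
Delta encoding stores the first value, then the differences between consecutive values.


First value: 32
Deltas:
  49 - 32 = 17
  50 - 49 = 1
  55 - 50 = 5
  60 - 55 = 5


Delta encoded: [32, 17, 1, 5, 5]


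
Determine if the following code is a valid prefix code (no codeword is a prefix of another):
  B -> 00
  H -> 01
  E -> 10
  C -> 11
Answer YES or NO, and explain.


Checking each pair (does one codeword prefix another?):
  B='00' vs H='01': no prefix
  B='00' vs E='10': no prefix
  B='00' vs C='11': no prefix
  H='01' vs B='00': no prefix
  H='01' vs E='10': no prefix
  H='01' vs C='11': no prefix
  E='10' vs B='00': no prefix
  E='10' vs H='01': no prefix
  E='10' vs C='11': no prefix
  C='11' vs B='00': no prefix
  C='11' vs H='01': no prefix
  C='11' vs E='10': no prefix
No violation found over all pairs.

YES -- this is a valid prefix code. No codeword is a prefix of any other codeword.


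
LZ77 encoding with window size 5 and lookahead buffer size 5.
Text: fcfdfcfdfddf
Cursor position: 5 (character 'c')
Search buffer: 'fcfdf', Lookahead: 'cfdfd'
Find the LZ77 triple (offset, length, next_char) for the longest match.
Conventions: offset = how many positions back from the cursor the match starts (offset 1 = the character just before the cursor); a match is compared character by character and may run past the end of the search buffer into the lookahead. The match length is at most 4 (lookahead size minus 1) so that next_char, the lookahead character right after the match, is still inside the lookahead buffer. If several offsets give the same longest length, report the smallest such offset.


Try each offset into the search buffer:
  offset=1 (pos 4, char 'f'): match length 0
  offset=2 (pos 3, char 'd'): match length 0
  offset=3 (pos 2, char 'f'): match length 0
  offset=4 (pos 1, char 'c'): match length 4
  offset=5 (pos 0, char 'f'): match length 0
Longest match has length 4 at offset 4.
next_char = character at position 5 + 4 = 9 -> 'd'

Best match: offset=4, length=4 (matching 'cfdf' starting at position 1)
LZ77 triple: (4, 4, 'd')


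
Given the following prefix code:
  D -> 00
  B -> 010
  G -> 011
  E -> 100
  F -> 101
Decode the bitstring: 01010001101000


Decoding step by step:
Bits 010 -> B
Bits 100 -> E
Bits 011 -> G
Bits 010 -> B
Bits 00 -> D


Decoded message: BEGBD


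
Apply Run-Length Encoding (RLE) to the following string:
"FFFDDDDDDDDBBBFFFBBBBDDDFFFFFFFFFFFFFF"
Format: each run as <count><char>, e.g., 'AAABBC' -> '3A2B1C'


Scanning runs left to right:
  i=0: run of 'F' x 3 -> '3F'
  i=3: run of 'D' x 8 -> '8D'
  i=11: run of 'B' x 3 -> '3B'
  i=14: run of 'F' x 3 -> '3F'
  i=17: run of 'B' x 4 -> '4B'
  i=21: run of 'D' x 3 -> '3D'
  i=24: run of 'F' x 14 -> '14F'

RLE = 3F8D3B3F4B3D14F


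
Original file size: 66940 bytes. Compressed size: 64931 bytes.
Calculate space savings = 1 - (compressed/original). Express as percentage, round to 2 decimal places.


ratio = compressed/original = 64931/66940 = 0.969988
savings = 1 - ratio = 1 - 0.969988 = 0.030012
as a percentage: 0.030012 * 100 = 3.0%

Space savings = 1 - 64931/66940 = 3.0%


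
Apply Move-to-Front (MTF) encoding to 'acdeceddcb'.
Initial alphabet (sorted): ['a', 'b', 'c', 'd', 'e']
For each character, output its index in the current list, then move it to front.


MTF encoding:
'a': index 0 in ['a', 'b', 'c', 'd', 'e'] -> ['a', 'b', 'c', 'd', 'e']
'c': index 2 in ['a', 'b', 'c', 'd', 'e'] -> ['c', 'a', 'b', 'd', 'e']
'd': index 3 in ['c', 'a', 'b', 'd', 'e'] -> ['d', 'c', 'a', 'b', 'e']
'e': index 4 in ['d', 'c', 'a', 'b', 'e'] -> ['e', 'd', 'c', 'a', 'b']
'c': index 2 in ['e', 'd', 'c', 'a', 'b'] -> ['c', 'e', 'd', 'a', 'b']
'e': index 1 in ['c', 'e', 'd', 'a', 'b'] -> ['e', 'c', 'd', 'a', 'b']
'd': index 2 in ['e', 'c', 'd', 'a', 'b'] -> ['d', 'e', 'c', 'a', 'b']
'd': index 0 in ['d', 'e', 'c', 'a', 'b'] -> ['d', 'e', 'c', 'a', 'b']
'c': index 2 in ['d', 'e', 'c', 'a', 'b'] -> ['c', 'd', 'e', 'a', 'b']
'b': index 4 in ['c', 'd', 'e', 'a', 'b'] -> ['b', 'c', 'd', 'e', 'a']


Output: [0, 2, 3, 4, 2, 1, 2, 0, 2, 4]


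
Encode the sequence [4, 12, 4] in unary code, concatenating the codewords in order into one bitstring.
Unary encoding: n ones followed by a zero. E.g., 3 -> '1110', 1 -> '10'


Encode each number as n ones followed by a terminating 0:
  4 -> 11110 (5 bits)
  12 -> 1111111111110 (13 bits)
  4 -> 11110 (5 bits)
Total length = 5 + 13 + 5 = 23 bits.

Unary([4, 12, 4]) = 11110111111111111011110 (23 bits)


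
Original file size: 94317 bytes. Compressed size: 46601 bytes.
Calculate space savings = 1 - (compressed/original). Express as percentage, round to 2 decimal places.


ratio = compressed/original = 46601/94317 = 0.494089
savings = 1 - ratio = 1 - 0.494089 = 0.505911
as a percentage: 0.505911 * 100 = 50.59%

Space savings = 1 - 46601/94317 = 50.59%


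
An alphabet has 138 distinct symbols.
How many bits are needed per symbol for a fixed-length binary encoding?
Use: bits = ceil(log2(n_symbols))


log2(138) = 7.1085
Bracket: 2^7 = 128 < 138 <= 2^8 = 256
So ceil(log2(138)) = 8

bits = ceil(log2(138)) = ceil(7.1085) = 8 bits


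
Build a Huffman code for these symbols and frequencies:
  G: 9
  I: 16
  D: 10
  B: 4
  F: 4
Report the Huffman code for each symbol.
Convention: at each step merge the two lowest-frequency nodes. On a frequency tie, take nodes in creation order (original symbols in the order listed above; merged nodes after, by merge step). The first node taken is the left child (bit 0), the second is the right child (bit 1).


Huffman tree construction:
Step 1: Merge B(4) + F(4) = 8
Step 2: Merge (B+F)(8) + G(9) = 17
Step 3: Merge D(10) + I(16) = 26
Step 4: Merge ((B+F)+G)(17) + (D+I)(26) = 43
Read each symbol's code off the tree from the root (left child = 0, right child = 1).

Codes:
  G: 01 (length 2)
  I: 11 (length 2)
  D: 10 (length 2)
  B: 000 (length 3)
  F: 001 (length 3)
Average code length: 94/43 = 2.1860 bits/symbol
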